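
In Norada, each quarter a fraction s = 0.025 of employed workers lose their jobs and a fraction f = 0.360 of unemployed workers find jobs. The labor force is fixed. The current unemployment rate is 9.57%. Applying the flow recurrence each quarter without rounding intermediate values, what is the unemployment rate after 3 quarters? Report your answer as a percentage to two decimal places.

With a fixed labor force, u_{t+1} = u_t + s·(1−u_t) − f·u_t = u_t·(1−s−f) + s.
Here 1−s−f = 0.615 and s = 0.025.
u_1 = 0.095700 × 0.615 + 0.025 = 0.083855.
u_2 = 0.083855 × 0.615 + 0.025 = 0.076571.
u_3 = 0.076571 × 0.615 + 0.025 = 0.072091.

Unemployment rate after three quarters ≈ 7.21%.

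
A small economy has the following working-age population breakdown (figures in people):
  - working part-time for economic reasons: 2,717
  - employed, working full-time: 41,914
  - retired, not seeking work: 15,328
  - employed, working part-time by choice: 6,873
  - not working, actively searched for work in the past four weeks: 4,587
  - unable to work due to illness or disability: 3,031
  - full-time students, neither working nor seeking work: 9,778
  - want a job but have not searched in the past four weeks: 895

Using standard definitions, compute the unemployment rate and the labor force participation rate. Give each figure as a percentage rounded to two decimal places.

Employed = 2,717 + 41,914 + 6,873 = 51,504 (anyone who worked, including part-time for economic reasons, counts as employed).
Unemployed = 4,587.
Labor force = 51,504 + 4,587 = 56,091.
Not in labor force = 15,328 + 3,031 + 9,778 + 895 = 29,032 (those not working and not actively searching are outside the labor force — including those who want a job but have given up searching).
Civilian working-age population = 56,091 + 29,032 = 85,123.
Unemployment rate = 4,587 / 56,091 = 8.18%.
Labor force participation rate = 56,091 / 85,123 = 65.89%.

Unemployment rate ≈ 8.18%; labor force participation rate ≈ 65.89%.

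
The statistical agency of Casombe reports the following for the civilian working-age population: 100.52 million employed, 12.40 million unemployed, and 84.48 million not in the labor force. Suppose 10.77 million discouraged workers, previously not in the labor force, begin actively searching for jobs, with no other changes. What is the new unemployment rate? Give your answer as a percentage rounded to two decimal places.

Initially, labor force = 100.52 + 12.40 = 112.92 million, so u = 12.40/112.92 = 10.98%.
After the change, unemployed and labor force both rise by 10.77 → E = 100.52, U = 23.17, labor force = 123.69 million.
New unemployment rate = 23.17 / 123.69 = 18.73%.

New unemployment rate ≈ 18.73%.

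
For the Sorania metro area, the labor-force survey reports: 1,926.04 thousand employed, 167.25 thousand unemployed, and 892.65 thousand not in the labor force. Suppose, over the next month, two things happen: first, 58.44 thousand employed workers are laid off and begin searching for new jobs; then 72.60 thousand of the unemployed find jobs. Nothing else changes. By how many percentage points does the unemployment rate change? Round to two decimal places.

The unemployment rate changes by −0.68 percentage points.

Initially, labor force = 1,926.04 + 167.25 = 2,093.29 thousand, so u = 167.25/2,093.29 = 7.99%.
After the first change, employed falls and unemployed rises by 58.44; labor force unchanged → E = 1,867.60, U = 225.69, labor force = 2,093.29 thousand.
After the second change, unemployed falls and employed rises by 72.60; labor force unchanged → E = 1,940.20, U = 153.09, labor force = 2,093.29 thousand.
New unemployment rate = 153.09 / 2,093.29 = 7.31%.
Change = 7.31% − 7.99% = −0.68 percentage points.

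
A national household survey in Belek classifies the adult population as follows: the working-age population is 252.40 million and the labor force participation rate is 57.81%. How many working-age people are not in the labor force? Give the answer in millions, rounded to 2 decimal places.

About 106.49 million are not in the labor force.

Share not in the labor force = 1 − 0.5781 = 0.4219.
Not in labor force = 0.4219 × 252.40 ≈ 106.49 million.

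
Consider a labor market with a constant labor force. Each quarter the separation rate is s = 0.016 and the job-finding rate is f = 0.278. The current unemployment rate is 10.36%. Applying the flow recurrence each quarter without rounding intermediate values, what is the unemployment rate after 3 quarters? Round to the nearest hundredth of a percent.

With a fixed labor force, u_{t+1} = u_t + s·(1−u_t) − f·u_t = u_t·(1−s−f) + s.
Here 1−s−f = 0.706 and s = 0.016.
u_1 = 0.103600 × 0.706 + 0.016 = 0.089142.
u_2 = 0.089142 × 0.706 + 0.016 = 0.078934.
u_3 = 0.078934 × 0.706 + 0.016 = 0.071727.

Unemployment rate after three quarters ≈ 7.17%.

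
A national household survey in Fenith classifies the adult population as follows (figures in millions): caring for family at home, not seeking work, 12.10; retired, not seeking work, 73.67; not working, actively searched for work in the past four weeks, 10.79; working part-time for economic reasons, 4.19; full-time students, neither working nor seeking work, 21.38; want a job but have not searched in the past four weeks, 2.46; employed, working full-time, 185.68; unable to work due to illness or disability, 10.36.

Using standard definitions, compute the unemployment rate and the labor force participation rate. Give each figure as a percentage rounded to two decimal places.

Unemployment rate ≈ 5.38%; labor force participation rate ≈ 62.58%.

Employed = 4.19 + 185.68 = 189.87 million (anyone who worked, including part-time for economic reasons, counts as employed).
Unemployed = 10.79 million.
Labor force = 189.87 + 10.79 = 200.66 million.
Not in labor force = 12.10 + 73.67 + 21.38 + 2.46 + 10.36 = 119.97 million (those not working and not actively searching are outside the labor force — including those who want a job but have given up searching).
Civilian working-age population = 200.66 + 119.97 = 320.63 million.
Unemployment rate = 10.79 / 200.66 = 5.38%.
Labor force participation rate = 200.66 / 320.63 = 62.58%.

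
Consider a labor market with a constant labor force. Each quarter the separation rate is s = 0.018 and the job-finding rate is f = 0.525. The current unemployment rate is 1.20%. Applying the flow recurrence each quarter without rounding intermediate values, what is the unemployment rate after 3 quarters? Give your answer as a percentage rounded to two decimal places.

Unemployment rate after three quarters ≈ 3.11%.

With a fixed labor force, u_{t+1} = u_t + s·(1−u_t) − f·u_t = u_t·(1−s−f) + s.
Here 1−s−f = 0.457 and s = 0.018.
u_1 = 0.012000 × 0.457 + 0.018 = 0.023484.
u_2 = 0.023484 × 0.457 + 0.018 = 0.028732.
u_3 = 0.028732 × 0.457 + 0.018 = 0.031131.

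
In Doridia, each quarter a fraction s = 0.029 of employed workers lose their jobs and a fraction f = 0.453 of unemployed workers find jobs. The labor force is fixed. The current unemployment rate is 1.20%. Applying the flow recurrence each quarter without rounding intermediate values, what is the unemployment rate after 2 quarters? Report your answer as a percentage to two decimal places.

Unemployment rate after two quarters ≈ 4.72%.

With a fixed labor force, u_{t+1} = u_t + s·(1−u_t) − f·u_t = u_t·(1−s−f) + s.
Here 1−s−f = 0.518 and s = 0.029.
u_1 = 0.012000 × 0.518 + 0.029 = 0.035216.
u_2 = 0.035216 × 0.518 + 0.029 = 0.047242.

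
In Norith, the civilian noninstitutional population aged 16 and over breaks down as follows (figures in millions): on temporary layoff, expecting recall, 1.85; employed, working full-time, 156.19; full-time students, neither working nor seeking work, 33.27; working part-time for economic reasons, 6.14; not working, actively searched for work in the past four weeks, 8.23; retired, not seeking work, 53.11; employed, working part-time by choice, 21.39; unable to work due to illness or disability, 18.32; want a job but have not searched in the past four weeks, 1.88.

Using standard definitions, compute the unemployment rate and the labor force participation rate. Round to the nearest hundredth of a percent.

Employed = 156.19 + 6.14 + 21.39 = 183.72 million (anyone who worked, including part-time for economic reasons, counts as employed).
Unemployed = 1.85 + 8.23 = 10.08 million (jobless and actively searching, or on temporary layoff).
Labor force = 183.72 + 10.08 = 193.80 million.
Not in labor force = 33.27 + 53.11 + 18.32 + 1.88 = 106.58 million (those not working and not actively searching are outside the labor force — including those who want a job but have given up searching).
Civilian working-age population = 193.80 + 106.58 = 300.38 million.
Unemployment rate = 10.08 / 193.80 = 5.20%.
Labor force participation rate = 193.80 / 300.38 = 64.52%.

Unemployment rate ≈ 5.20%; labor force participation rate ≈ 64.52%.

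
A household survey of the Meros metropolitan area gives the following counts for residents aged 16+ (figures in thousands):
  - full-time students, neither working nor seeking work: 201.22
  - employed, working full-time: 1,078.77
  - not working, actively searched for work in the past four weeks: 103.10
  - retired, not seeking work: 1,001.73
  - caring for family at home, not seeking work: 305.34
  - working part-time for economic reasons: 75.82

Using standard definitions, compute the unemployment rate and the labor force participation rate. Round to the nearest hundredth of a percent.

Unemployment rate ≈ 8.20%; labor force participation rate ≈ 45.47%.

Employed = 1,078.77 + 75.82 = 1,154.59 thousand (anyone who worked, including part-time for economic reasons, counts as employed).
Unemployed = 103.10 thousand.
Labor force = 1,154.59 + 103.10 = 1,257.69 thousand.
Not in labor force = 201.22 + 1,001.73 + 305.34 = 1,508.29 thousand (those not working and not actively searching are outside the labor force).
Civilian working-age population = 1,257.69 + 1,508.29 = 2,765.98 thousand.
Unemployment rate = 103.10 / 1,257.69 = 8.20%.
Labor force participation rate = 1,257.69 / 2,765.98 = 45.47%.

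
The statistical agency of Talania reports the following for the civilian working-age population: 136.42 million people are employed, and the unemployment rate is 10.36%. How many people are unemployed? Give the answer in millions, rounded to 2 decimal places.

About 15.77 million are unemployed.

Let U be the number unemployed. The labor force is E + U, and U/(E+U) = 0.1036.
So U = 0.1036 × 136.42 / (1 − 0.1036) = 14.1331 / 0.8964 ≈ 15.77 million.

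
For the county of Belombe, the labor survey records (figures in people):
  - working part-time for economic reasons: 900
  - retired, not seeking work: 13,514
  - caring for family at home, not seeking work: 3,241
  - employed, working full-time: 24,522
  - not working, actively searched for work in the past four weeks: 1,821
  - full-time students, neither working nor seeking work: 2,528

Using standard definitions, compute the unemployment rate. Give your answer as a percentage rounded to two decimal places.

Employed = 900 + 24,522 = 25,422 (anyone who worked, including part-time for economic reasons, counts as employed).
Unemployed = 1,821.
Labor force = 25,422 + 1,821 = 27,243.
Unemployment rate = 1,821 / 27,243 = 6.68%.

Unemployment rate ≈ 6.68%.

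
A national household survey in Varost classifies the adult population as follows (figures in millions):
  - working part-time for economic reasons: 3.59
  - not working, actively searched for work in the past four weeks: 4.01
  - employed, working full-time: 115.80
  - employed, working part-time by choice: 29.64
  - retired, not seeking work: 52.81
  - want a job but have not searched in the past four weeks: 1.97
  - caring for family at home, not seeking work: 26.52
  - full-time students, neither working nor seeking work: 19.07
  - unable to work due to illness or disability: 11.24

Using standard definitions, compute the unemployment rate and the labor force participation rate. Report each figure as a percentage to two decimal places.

Employed = 3.59 + 115.80 + 29.64 = 149.03 million (anyone who worked, including part-time for economic reasons, counts as employed).
Unemployed = 4.01 million.
Labor force = 149.03 + 4.01 = 153.04 million.
Not in labor force = 52.81 + 1.97 + 26.52 + 19.07 + 11.24 = 111.61 million (those not working and not actively searching are outside the labor force — including those who want a job but have given up searching).
Civilian working-age population = 153.04 + 111.61 = 264.65 million.
Unemployment rate = 4.01 / 153.04 = 2.62%.
Labor force participation rate = 153.04 / 264.65 = 57.83%.

Unemployment rate ≈ 2.62%; labor force participation rate ≈ 57.83%.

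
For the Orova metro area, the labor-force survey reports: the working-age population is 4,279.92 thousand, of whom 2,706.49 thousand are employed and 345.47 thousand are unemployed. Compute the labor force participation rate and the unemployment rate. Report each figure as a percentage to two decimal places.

Labor force = employed + unemployed = 2,706.49 + 345.47 = 3,051.96 thousand.
Unemployment rate = 345.47 / 3,051.96 = 11.32%.
Labor force participation rate = 3,051.96 / 4,279.92 = 71.31%.

Labor force participation rate ≈ 71.31%; unemployment rate ≈ 11.32%.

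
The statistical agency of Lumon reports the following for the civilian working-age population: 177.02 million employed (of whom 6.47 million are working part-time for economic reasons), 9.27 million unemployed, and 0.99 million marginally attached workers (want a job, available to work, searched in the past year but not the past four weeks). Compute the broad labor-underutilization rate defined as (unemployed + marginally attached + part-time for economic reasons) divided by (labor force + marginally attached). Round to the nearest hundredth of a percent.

Labor force = 177.02 + 9.27 = 186.29 million.
Numerator = 9.27 + 0.99 + 6.47 = 16.73 million.
Denominator = 186.29 + 0.99 = 187.28 million.
Broad rate = 16.73 / 187.28 = 8.93%.

Broad underutilization rate ≈ 8.93%.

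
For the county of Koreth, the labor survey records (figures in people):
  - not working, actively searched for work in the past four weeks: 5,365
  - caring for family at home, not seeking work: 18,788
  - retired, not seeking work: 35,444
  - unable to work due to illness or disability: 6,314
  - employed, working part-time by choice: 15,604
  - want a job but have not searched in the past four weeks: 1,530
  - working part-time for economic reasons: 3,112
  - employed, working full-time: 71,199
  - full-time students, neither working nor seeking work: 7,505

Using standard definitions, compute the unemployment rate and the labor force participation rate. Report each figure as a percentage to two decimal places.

Unemployment rate ≈ 5.63%; labor force participation rate ≈ 57.79%.

Employed = 15,604 + 3,112 + 71,199 = 89,915 (anyone who worked, including part-time for economic reasons, counts as employed).
Unemployed = 5,365.
Labor force = 89,915 + 5,365 = 95,280.
Not in labor force = 18,788 + 35,444 + 6,314 + 1,530 + 7,505 = 69,581 (those not working and not actively searching are outside the labor force — including those who want a job but have given up searching).
Civilian working-age population = 95,280 + 69,581 = 164,861.
Unemployment rate = 5,365 / 95,280 = 5.63%.
Labor force participation rate = 95,280 / 164,861 = 57.79%.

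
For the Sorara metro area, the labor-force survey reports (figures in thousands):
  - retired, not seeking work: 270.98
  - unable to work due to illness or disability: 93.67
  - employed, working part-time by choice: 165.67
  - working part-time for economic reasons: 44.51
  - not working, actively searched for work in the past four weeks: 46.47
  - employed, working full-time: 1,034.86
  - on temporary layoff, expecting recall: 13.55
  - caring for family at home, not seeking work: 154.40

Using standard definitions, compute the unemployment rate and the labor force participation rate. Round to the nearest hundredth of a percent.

Unemployment rate ≈ 4.60%; labor force participation rate ≈ 71.55%.

Employed = 165.67 + 44.51 + 1,034.86 = 1,245.04 thousand (anyone who worked, including part-time for economic reasons, counts as employed).
Unemployed = 46.47 + 13.55 = 60.02 thousand (jobless and actively searching, or on temporary layoff).
Labor force = 1,245.04 + 60.02 = 1,305.06 thousand.
Not in labor force = 270.98 + 93.67 + 154.40 = 519.05 thousand (those not working and not actively searching are outside the labor force).
Civilian working-age population = 1,305.06 + 519.05 = 1,824.11 thousand.
Unemployment rate = 60.02 / 1,305.06 = 4.60%.
Labor force participation rate = 1,305.06 / 1,824.11 = 71.55%.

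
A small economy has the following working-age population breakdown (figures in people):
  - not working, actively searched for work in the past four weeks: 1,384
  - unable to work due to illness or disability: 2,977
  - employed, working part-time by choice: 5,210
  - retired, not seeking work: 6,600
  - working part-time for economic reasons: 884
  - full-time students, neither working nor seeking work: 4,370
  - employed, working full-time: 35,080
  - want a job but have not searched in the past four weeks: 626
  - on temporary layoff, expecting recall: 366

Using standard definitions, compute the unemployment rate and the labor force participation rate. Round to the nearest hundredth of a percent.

Employed = 5,210 + 884 + 35,080 = 41,174 (anyone who worked, including part-time for economic reasons, counts as employed).
Unemployed = 1,384 + 366 = 1,750 (jobless and actively searching, or on temporary layoff).
Labor force = 41,174 + 1,750 = 42,924.
Not in labor force = 2,977 + 6,600 + 4,370 + 626 = 14,573 (those not working and not actively searching are outside the labor force — including those who want a job but have given up searching).
Civilian working-age population = 42,924 + 14,573 = 57,497.
Unemployment rate = 1,750 / 42,924 = 4.08%.
Labor force participation rate = 42,924 / 57,497 = 74.65%.

Unemployment rate ≈ 4.08%; labor force participation rate ≈ 74.65%.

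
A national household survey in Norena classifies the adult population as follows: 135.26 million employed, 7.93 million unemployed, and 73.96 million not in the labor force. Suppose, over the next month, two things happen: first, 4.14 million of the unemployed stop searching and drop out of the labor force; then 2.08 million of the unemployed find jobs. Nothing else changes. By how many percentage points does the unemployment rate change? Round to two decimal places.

The unemployment rate changes by −4.31 percentage points.

Initially, labor force = 135.26 + 7.93 = 143.19 million, so u = 7.93/143.19 = 5.54%.
After the first change, unemployed and labor force both fall by 4.14 → E = 135.26, U = 3.79, labor force = 139.05 million.
After the second change, unemployed falls and employed rises by 2.08; labor force unchanged → E = 137.34, U = 1.71, labor force = 139.05 million.
New unemployment rate = 1.71 / 139.05 = 1.23%.
Change = 1.23% − 5.54% = −4.31 percentage points.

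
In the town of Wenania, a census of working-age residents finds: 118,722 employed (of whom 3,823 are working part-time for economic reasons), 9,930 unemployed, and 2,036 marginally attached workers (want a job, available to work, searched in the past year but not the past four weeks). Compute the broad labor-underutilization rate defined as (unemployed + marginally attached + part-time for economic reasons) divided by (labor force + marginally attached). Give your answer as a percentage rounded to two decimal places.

Labor force = 118,722 + 9,930 = 128,652.
Numerator = 9,930 + 2,036 + 3,823 = 15,789.
Denominator = 128,652 + 2,036 = 130,688.
Broad rate = 15,789 / 130,688 = 12.08%.

Broad underutilization rate ≈ 12.08%.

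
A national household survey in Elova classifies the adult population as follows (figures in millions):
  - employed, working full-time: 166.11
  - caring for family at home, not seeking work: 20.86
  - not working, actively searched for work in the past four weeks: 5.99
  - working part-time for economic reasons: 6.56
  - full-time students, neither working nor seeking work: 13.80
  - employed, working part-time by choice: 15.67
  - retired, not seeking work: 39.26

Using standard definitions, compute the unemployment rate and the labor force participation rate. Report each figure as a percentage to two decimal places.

Unemployment rate ≈ 3.08%; labor force participation rate ≈ 72.44%.

Employed = 166.11 + 6.56 + 15.67 = 188.34 million (anyone who worked, including part-time for economic reasons, counts as employed).
Unemployed = 5.99 million.
Labor force = 188.34 + 5.99 = 194.33 million.
Not in labor force = 20.86 + 13.80 + 39.26 = 73.92 million (those not working and not actively searching are outside the labor force).
Civilian working-age population = 194.33 + 73.92 = 268.25 million.
Unemployment rate = 5.99 / 194.33 = 3.08%.
Labor force participation rate = 194.33 / 268.25 = 72.44%.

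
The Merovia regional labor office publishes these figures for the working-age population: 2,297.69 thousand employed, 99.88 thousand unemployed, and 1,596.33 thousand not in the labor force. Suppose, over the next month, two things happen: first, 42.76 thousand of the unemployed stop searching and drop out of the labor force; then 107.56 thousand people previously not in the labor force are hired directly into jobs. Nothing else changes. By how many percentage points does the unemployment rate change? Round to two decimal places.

Initially, labor force = 2,297.69 + 99.88 = 2,397.57 thousand, so u = 99.88/2,397.57 = 4.17%.
After the first change, unemployed and labor force both fall by 42.76 → E = 2,297.69, U = 57.12, labor force = 2,354.81 thousand.
After the second change, employed and labor force both rise by 107.56; unemployed unchanged → E = 2,405.25, U = 57.12, labor force = 2,462.37 thousand.
New unemployment rate = 57.12 / 2,462.37 = 2.32%.
Change = 2.32% − 4.17% = −1.85 percentage points.

The unemployment rate changes by −1.85 percentage points.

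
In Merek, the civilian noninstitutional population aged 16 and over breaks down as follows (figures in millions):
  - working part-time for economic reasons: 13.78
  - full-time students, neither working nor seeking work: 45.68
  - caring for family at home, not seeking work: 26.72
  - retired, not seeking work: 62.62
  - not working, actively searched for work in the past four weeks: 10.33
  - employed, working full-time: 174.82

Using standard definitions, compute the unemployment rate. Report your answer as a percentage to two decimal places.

Employed = 13.78 + 174.82 = 188.60 million (anyone who worked, including part-time for economic reasons, counts as employed).
Unemployed = 10.33 million.
Labor force = 188.60 + 10.33 = 198.93 million.
Unemployment rate = 10.33 / 198.93 = 5.19%.

Unemployment rate ≈ 5.19%.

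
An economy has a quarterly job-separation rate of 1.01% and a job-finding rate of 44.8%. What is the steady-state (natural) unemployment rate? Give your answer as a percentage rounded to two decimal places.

Steady-state unemployment rate ≈ 2.20%.

At steady state the flows balance: s·E = f·U, so U/(E+U) = s/(s+f).
u* = 1.01 / (1.01 + 44.8) = 1.01 / 45.81 = 2.20%.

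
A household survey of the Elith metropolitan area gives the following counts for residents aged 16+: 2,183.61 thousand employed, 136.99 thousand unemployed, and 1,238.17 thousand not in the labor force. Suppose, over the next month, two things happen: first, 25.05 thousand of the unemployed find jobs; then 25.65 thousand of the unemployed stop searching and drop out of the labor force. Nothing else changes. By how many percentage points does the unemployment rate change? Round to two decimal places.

The unemployment rate changes by −2.14 percentage points.

Initially, labor force = 2,183.61 + 136.99 = 2,320.60 thousand, so u = 136.99/2,320.60 = 5.90%.
After the first change, unemployed falls and employed rises by 25.05; labor force unchanged → E = 2,208.66, U = 111.94, labor force = 2,320.60 thousand.
After the second change, unemployed and labor force both fall by 25.65 → E = 2,208.66, U = 86.29, labor force = 2,294.95 thousand.
New unemployment rate = 86.29 / 2,294.95 = 3.76%.
Change = 3.76% − 5.90% = −2.14 percentage points.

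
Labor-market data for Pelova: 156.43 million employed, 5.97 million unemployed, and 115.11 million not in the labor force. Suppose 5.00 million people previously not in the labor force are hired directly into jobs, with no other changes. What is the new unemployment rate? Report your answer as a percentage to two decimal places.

Initially, labor force = 156.43 + 5.97 = 162.40 million, so u = 5.97/162.40 = 3.68%.
After the change, employed and labor force both rise by 5.00; unemployed unchanged → E = 161.43, U = 5.97, labor force = 167.40 million.
New unemployment rate = 5.97 / 167.40 = 3.57%.

New unemployment rate ≈ 3.57%.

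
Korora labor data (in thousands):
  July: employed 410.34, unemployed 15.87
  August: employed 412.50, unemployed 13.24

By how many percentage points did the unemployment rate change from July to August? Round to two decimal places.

July: labor force = 410.34 + 15.87 = 426.21; u = 15.87/426.21 = 3.72%.
August: labor force = 412.50 + 13.24 = 425.74; u = 13.24/425.74 = 3.11%.
Change = 3.11% − 3.72% = −0.61 pp.

The unemployment rate changed by −0.61 percentage points.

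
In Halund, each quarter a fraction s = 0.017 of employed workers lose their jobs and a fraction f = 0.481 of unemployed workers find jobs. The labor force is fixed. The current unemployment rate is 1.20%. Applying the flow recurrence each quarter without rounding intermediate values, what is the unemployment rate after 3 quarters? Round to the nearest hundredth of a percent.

Unemployment rate after three quarters ≈ 3.13%.

With a fixed labor force, u_{t+1} = u_t + s·(1−u_t) − f·u_t = u_t·(1−s−f) + s.
Here 1−s−f = 0.502 and s = 0.017.
u_1 = 0.012000 × 0.502 + 0.017 = 0.023024.
u_2 = 0.023024 × 0.502 + 0.017 = 0.028558.
u_3 = 0.028558 × 0.502 + 0.017 = 0.031336.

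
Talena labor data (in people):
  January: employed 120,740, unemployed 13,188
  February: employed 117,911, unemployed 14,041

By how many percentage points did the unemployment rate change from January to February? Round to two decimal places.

January: labor force = 120,740 + 13,188 = 133,928; u = 13,188/133,928 = 9.85%.
February: labor force = 117,911 + 14,041 = 131,952; u = 14,041/131,952 = 10.64%.
Change = 10.64% − 9.85% = +0.79 pp.

The unemployment rate changed by +0.79 percentage points.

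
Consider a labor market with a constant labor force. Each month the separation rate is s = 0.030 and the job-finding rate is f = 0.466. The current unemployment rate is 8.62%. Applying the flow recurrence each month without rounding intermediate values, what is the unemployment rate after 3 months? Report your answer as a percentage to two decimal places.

With a fixed labor force, u_{t+1} = u_t + s·(1−u_t) − f·u_t = u_t·(1−s−f) + s.
Here 1−s−f = 0.504 and s = 0.030.
u_1 = 0.086200 × 0.504 + 0.030 = 0.073445.
u_2 = 0.073445 × 0.504 + 0.030 = 0.067016.
u_3 = 0.067016 × 0.504 + 0.030 = 0.063776.

Unemployment rate after three months ≈ 6.38%.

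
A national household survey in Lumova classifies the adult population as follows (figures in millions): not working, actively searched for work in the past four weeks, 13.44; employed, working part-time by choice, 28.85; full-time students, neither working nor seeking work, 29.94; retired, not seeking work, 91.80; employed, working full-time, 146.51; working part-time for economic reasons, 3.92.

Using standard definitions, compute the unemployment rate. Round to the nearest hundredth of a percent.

Unemployment rate ≈ 6.97%.

Employed = 28.85 + 146.51 + 3.92 = 179.28 million (anyone who worked, including part-time for economic reasons, counts as employed).
Unemployed = 13.44 million.
Labor force = 179.28 + 13.44 = 192.72 million.
Unemployment rate = 13.44 / 192.72 = 6.97%.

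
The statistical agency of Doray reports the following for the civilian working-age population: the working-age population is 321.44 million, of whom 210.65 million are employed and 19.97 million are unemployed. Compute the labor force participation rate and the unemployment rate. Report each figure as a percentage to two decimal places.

Labor force = employed + unemployed = 210.65 + 19.97 = 230.62 million.
Unemployment rate = 19.97 / 230.62 = 8.66%.
Labor force participation rate = 230.62 / 321.44 = 71.75%.

Labor force participation rate ≈ 71.75%; unemployment rate ≈ 8.66%.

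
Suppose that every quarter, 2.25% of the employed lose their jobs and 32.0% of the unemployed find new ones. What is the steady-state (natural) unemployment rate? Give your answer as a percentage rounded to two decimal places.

Steady-state unemployment rate ≈ 6.57%.

At steady state the flows balance: s·E = f·U, so U/(E+U) = s/(s+f).
u* = 2.25 / (2.25 + 32.0) = 2.25 / 34.25 = 6.57%.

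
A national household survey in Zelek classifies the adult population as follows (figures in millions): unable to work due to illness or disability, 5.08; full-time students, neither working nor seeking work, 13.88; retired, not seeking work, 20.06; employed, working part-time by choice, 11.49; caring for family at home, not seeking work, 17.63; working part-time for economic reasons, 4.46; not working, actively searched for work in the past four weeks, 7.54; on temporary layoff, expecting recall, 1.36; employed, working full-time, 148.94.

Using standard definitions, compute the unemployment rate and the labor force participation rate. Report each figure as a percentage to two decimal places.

Unemployment rate ≈ 5.12%; labor force participation rate ≈ 75.42%.

Employed = 11.49 + 4.46 + 148.94 = 164.89 million (anyone who worked, including part-time for economic reasons, counts as employed).
Unemployed = 7.54 + 1.36 = 8.90 million (jobless and actively searching, or on temporary layoff).
Labor force = 164.89 + 8.90 = 173.79 million.
Not in labor force = 5.08 + 13.88 + 20.06 + 17.63 = 56.65 million (those not working and not actively searching are outside the labor force).
Civilian working-age population = 173.79 + 56.65 = 230.44 million.
Unemployment rate = 8.90 / 173.79 = 5.12%.
Labor force participation rate = 173.79 / 230.44 = 75.42%.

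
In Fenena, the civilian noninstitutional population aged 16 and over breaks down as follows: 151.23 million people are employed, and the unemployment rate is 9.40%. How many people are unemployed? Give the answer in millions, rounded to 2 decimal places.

About 15.69 million are unemployed.

Let U be the number unemployed. The labor force is E + U, and U/(E+U) = 0.0940.
So U = 0.0940 × 151.23 / (1 − 0.0940) = 14.2156 / 0.9060 ≈ 15.69 million.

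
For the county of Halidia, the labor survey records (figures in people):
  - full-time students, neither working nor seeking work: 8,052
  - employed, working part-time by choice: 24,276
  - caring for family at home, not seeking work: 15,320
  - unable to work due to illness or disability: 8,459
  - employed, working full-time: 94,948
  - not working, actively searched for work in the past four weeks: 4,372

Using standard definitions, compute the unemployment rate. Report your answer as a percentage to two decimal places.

Unemployment rate ≈ 3.54%.

Employed = 24,276 + 94,948 = 119,224.
Unemployed = 4,372.
Labor force = 119,224 + 4,372 = 123,596.
Unemployment rate = 4,372 / 123,596 = 3.54%.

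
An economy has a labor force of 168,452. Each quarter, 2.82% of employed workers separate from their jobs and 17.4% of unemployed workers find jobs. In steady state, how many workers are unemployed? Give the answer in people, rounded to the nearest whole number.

Steady-state unemployment rate u* = s/(s+f) = 2.82/(2.82+17.4) = 0.139466.
Unemployed = u* × labor force = 0.139466 × 168,452 ≈ 23,493.

About 23,493 are unemployed in steady state.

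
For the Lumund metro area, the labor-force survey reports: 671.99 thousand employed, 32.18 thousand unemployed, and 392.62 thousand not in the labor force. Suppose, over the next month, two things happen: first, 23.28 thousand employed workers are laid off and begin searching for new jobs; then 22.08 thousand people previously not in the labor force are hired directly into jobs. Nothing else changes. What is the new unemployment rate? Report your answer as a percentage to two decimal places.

New unemployment rate ≈ 7.64%.

Initially, labor force = 671.99 + 32.18 = 704.17 thousand, so u = 32.18/704.17 = 4.57%.
After the first change, employed falls and unemployed rises by 23.28; labor force unchanged → E = 648.71, U = 55.46, labor force = 704.17 thousand.
After the second change, employed and labor force both rise by 22.08; unemployed unchanged → E = 670.79, U = 55.46, labor force = 726.25 thousand.
New unemployment rate = 55.46 / 726.25 = 7.64%.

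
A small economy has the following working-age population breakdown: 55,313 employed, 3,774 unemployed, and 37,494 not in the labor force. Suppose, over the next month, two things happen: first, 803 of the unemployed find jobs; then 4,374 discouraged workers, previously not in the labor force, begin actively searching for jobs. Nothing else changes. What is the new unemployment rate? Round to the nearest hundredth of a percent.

Initially, labor force = 55,313 + 3,774 = 59,087, so u = 3,774/59,087 = 6.39%.
After the first change, unemployed falls and employed rises by 803; labor force unchanged → E = 56,116, U = 2,971, labor force = 59,087.
After the second change, unemployed and labor force both rise by 4,374 → E = 56,116, U = 7,345, labor force = 63,461.
New unemployment rate = 7,345 / 63,461 = 11.57%.

New unemployment rate ≈ 11.57%.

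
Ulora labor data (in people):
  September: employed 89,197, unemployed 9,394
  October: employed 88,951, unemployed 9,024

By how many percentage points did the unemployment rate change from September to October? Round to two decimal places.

September: labor force = 89,197 + 9,394 = 98,591; u = 9,394/98,591 = 9.53%.
October: labor force = 88,951 + 9,024 = 97,975; u = 9,024/97,975 = 9.21%.
Change = 9.21% − 9.53% = −0.32 pp.

The unemployment rate changed by −0.32 percentage points.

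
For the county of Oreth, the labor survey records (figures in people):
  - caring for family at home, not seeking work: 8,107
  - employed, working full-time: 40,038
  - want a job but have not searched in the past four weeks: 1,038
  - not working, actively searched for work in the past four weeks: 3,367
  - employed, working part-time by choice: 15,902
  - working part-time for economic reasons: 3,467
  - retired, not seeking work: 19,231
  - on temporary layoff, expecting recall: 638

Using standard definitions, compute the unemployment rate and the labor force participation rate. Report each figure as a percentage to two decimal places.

Unemployment rate ≈ 6.32%; labor force participation rate ≈ 69.09%.

Employed = 40,038 + 15,902 + 3,467 = 59,407 (anyone who worked, including part-time for economic reasons, counts as employed).
Unemployed = 3,367 + 638 = 4,005 (jobless and actively searching, or on temporary layoff).
Labor force = 59,407 + 4,005 = 63,412.
Not in labor force = 8,107 + 1,038 + 19,231 = 28,376 (those not working and not actively searching are outside the labor force — including those who want a job but have given up searching).
Civilian working-age population = 63,412 + 28,376 = 91,788.
Unemployment rate = 4,005 / 63,412 = 6.32%.
Labor force participation rate = 63,412 / 91,788 = 69.09%.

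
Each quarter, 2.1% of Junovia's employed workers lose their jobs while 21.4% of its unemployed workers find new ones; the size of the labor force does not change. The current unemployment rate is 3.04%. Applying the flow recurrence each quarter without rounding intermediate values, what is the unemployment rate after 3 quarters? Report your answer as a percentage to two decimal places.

With a fixed labor force, u_{t+1} = u_t + s·(1−u_t) − f·u_t = u_t·(1−s−f) + s.
Here 1−s−f = 0.765 and s = 0.021.
u_1 = 0.030400 × 0.765 + 0.021 = 0.044256.
u_2 = 0.044256 × 0.765 + 0.021 = 0.054856.
u_3 = 0.054856 × 0.765 + 0.021 = 0.062965.

Unemployment rate after three quarters ≈ 6.30%.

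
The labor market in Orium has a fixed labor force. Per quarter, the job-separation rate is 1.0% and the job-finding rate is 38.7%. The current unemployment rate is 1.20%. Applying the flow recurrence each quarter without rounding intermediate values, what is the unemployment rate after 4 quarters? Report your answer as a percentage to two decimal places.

Unemployment rate after four quarters ≈ 2.34%.

With a fixed labor force, u_{t+1} = u_t + s·(1−u_t) − f·u_t = u_t·(1−s−f) + s.
Here 1−s−f = 0.603 and s = 0.010.
u_1 = 0.012000 × 0.603 + 0.010 = 0.017236.
u_2 = 0.017236 × 0.603 + 0.010 = 0.020393.
u_3 = 0.020393 × 0.603 + 0.010 = 0.022297.
u_4 = 0.022297 × 0.603 + 0.010 = 0.023445.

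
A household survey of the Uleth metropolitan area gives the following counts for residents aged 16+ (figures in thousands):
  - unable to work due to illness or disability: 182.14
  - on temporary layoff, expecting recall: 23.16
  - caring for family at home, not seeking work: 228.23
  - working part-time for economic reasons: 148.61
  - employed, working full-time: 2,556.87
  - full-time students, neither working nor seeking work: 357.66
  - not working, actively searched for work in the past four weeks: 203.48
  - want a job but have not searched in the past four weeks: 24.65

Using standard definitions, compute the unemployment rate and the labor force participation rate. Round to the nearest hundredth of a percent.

Unemployment rate ≈ 7.73%; labor force participation rate ≈ 78.72%.

Employed = 148.61 + 2,556.87 = 2,705.48 thousand (anyone who worked, including part-time for economic reasons, counts as employed).
Unemployed = 23.16 + 203.48 = 226.64 thousand (jobless and actively searching, or on temporary layoff).
Labor force = 2,705.48 + 226.64 = 2,932.12 thousand.
Not in labor force = 182.14 + 228.23 + 357.66 + 24.65 = 792.68 thousand (those not working and not actively searching are outside the labor force — including those who want a job but have given up searching).
Civilian working-age population = 2,932.12 + 792.68 = 3,724.80 thousand.
Unemployment rate = 226.64 / 2,932.12 = 7.73%.
Labor force participation rate = 2,932.12 / 3,724.80 = 78.72%.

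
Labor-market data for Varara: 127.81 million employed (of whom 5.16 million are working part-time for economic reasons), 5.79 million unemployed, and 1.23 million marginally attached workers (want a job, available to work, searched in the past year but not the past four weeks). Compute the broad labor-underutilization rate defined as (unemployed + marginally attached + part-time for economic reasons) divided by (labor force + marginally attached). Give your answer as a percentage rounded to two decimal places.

Labor force = 127.81 + 5.79 = 133.60 million.
Numerator = 5.79 + 1.23 + 5.16 = 12.18 million.
Denominator = 133.60 + 1.23 = 134.83 million.
Broad rate = 12.18 / 134.83 = 9.03%.

Broad underutilization rate ≈ 9.03%.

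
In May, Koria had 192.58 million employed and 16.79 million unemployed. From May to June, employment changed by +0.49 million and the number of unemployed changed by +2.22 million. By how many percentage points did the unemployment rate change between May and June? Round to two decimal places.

The unemployment rate changed by +0.94 percentage points.

May: labor force = 192.58 + 16.79 = 209.37; u = 16.79/209.37 = 8.02%.
June: labor force = 193.07 + 19.01 = 212.08; u = 19.01/212.08 = 8.96%.
Change = 8.96% − 8.02% = +0.94 pp.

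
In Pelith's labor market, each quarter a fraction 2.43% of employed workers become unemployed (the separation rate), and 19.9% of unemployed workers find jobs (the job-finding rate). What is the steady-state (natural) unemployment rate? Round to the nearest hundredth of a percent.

At steady state the flows balance: s·E = f·U, so U/(E+U) = s/(s+f).
u* = 2.43 / (2.43 + 19.9) = 2.43 / 22.33 = 10.88%.

Steady-state unemployment rate ≈ 10.88%.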